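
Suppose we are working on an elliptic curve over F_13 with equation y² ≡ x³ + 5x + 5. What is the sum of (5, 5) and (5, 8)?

O

The two points share x = 5 and their y-coordinates satisfy 5 + 8 ≡ 0 (mod 13), so they are inverses. Their sum is the point at infinity.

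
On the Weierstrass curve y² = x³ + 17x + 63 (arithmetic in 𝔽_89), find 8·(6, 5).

(33, 58)

Write P = (6, 5).
Repeated addition: build up to 8P.
2P: tangent at (6, 5): λ = (3·6² + 17)/(2·5) ≡ 36/10. 10⁻¹ ≡ 9 (mod 89), so λ ≡ 36·9 ≡ 57.
  x = λ² - 6 - 6 = 3249 - 12 ≡ 33; y = λ·(6 - 33) - 5 ≡ 58. → (33, 58)
3P: (33, 58) + (6, 5). λ = (5 - 58)/(6 - 33) ≡ 36/62 mod 89. 62⁻¹ ≡ 56 (mod 89), so λ ≡ 58.
  x = λ² - 33 - 6 = 3364 - 39 ≡ 32; y = λ·(33 - 32) - 58 ≡ 0. → (32, 0)
4P: (32, 0) + (6, 5). λ = (5 - 0)/(6 - 32) ≡ 5/63 mod 89. 63⁻¹ ≡ 65 (mod 89) since 63·65 = 4095 ≡ 1, so λ ≡ 58.
  x = λ² - 32 - 6 = 3364 - 38 ≡ 33; y = λ·(32 - 33) - 0 ≡ 31. → (33, 31)
5P: (33, 31) + (6, 5). λ = (5 - 31)/(6 - 33) ≡ 63/62 mod 89. 62⁻¹ ≡ 56 (mod 89), so λ ≡ 57.
  x = λ² - 33 - 6 = 3249 - 39 ≡ 6; y = λ·(33 - 6) - 31 ≡ 84. → (6, 84)
6P: (6, 84) + (6, 5): same x and y₁ ≡ -y₂, so the sum is ∞.
7P: ∞ + (6, 5) = (6, 5) (identity).
8P: tangent at (6, 5): λ = (3·6² + 17)/(2·5) ≡ 36/10. 10⁻¹ ≡ 9 (mod 89) since 10·9 = 90 ≡ 1, so λ ≡ 36·9 ≡ 57.
  x = λ² - 6 - 6 = 3249 - 12 ≡ 33; y = λ·(6 - 33) - 5 ≡ 58. → (33, 58)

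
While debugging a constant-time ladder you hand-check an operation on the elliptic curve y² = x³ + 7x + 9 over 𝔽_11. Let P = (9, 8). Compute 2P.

(7, 4)

tangent at (9, 8): λ = (3·9² + 7)/(2·8) ≡ 8/5. 5⁻¹ ≡ 9 (mod 11), so λ ≡ 8·9 ≡ 6.
  x = λ² - 9 - 9 = 36 - 18 ≡ 7; y = λ·(9 - 7) - 8 ≡ 4. → (7, 4)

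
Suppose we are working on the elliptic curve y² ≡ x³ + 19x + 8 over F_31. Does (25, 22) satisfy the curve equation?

yes

y² = 22² ≡ 19; x³ + 19x + 8 = 16108 ≡ 19 (mod 31). 19 = 19.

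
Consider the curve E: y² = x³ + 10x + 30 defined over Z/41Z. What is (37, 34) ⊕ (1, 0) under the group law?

(23, 2)

(37, 34) + (1, 0). λ = (0 - 34)/(1 - 37) ≡ 7/5 mod 41. 5⁻¹ ≡ 33 (mod 41), so λ ≡ 26.
  x = λ² - 37 - 1 = 676 - 38 ≡ 23; y = λ·(37 - 23) - 34 ≡ 2. → (23, 2)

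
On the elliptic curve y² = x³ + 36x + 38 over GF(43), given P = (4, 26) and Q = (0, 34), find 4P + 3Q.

(37, 37)

First 4P:
Repeated addition: build up to 4P.
2P: tangent at (4, 26): λ = (3·4² + 36)/(2·26) ≡ 41/9. 9⁻¹ ≡ 24 (mod 43), so λ ≡ 41·24 ≡ 38.
  x = λ² - 4 - 4 = 1444 - 8 ≡ 17; y = λ·(4 - 17) - 26 ≡ 39. → (17, 39)
3P: (17, 39) + (4, 26). λ = (26 - 39)/(4 - 17) ≡ 30/30 mod 43. 30⁻¹ ≡ 33 (mod 43), so λ ≡ 1.
  x = λ² - 17 - 4 = 1 - 21 ≡ 23; y = λ·(17 - 23) - 39 ≡ 41. → (23, 41)
4P: (23, 41) + (4, 26). λ = (26 - 41)/(4 - 23) ≡ 28/24 mod 43. 24⁻¹ ≡ 9 (mod 43), so λ ≡ 37.
  x = λ² - 23 - 4 = 1369 - 27 ≡ 9; y = λ·(23 - 9) - 41 ≡ 4. → (9, 4)
4P = (9, 4).
Next 3Q:
Repeated addition: build up to 3Q.
2Q: tangent at (0, 34): λ = (3·0² + 36)/(2·34) ≡ 36/25. 25⁻¹ ≡ 31 (mod 43) since 25·31 = 775 ≡ 1, so λ ≡ 36·31 ≡ 41.
  x = λ² - 0 - 0 = 1681 - 0 ≡ 4; y = λ·(0 - 4) - 34 ≡ 17. → (4, 17)
3Q: (4, 17) + (0, 34). λ = (34 - 17)/(0 - 4) ≡ 17/39 mod 43. 39⁻¹ ≡ 32 (mod 43) since 39·32 = 1248 ≡ 1, so λ ≡ 28.
  x = λ² - 4 - 0 = 784 - 4 ≡ 6; y = λ·(4 - 6) - 17 ≡ 13. → (6, 13)
3Q = (6, 13).
Finally 4P + 3Q:
(9, 4) + (6, 13). λ = (13 - 4)/(6 - 9) ≡ 9/40 mod 43. 40⁻¹ ≡ 14 (mod 43), so λ ≡ 40.
  x = λ² - 9 - 6 = 1600 - 15 ≡ 37; y = λ·(9 - 37) - 4 ≡ 37. → (37, 37)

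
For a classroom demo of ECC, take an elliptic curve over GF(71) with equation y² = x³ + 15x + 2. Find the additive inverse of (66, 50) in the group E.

-(66, 50) = (66, -50 mod 71) = (66, 21).

(66, 21)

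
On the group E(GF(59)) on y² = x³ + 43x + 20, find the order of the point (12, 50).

2P: tangent at (12, 50): λ = (3·12² + 43)/(2·50) ≡ 3/41. 41⁻¹ ≡ 36 (mod 59), so λ ≡ 3·36 ≡ 49.
  x = λ² - 12 - 12 = 2401 - 24 ≡ 17; y = λ·(12 - 17) - 50 ≡ 0. → (17, 0)
3P: (17, 0) + (12, 50). λ = (50 - 0)/(12 - 17) ≡ 50/54 mod 59. 54⁻¹ ≡ 47 (mod 59), so λ ≡ 49.
  x = λ² - 17 - 12 = 2401 - 29 ≡ 12; y = λ·(17 - 12) - 0 ≡ 9. → (12, 9)
4P: (12, 9) + (12, 50): same x and y₁ ≡ -y₂, so the sum is ∞.
4P = ∞, so the order is 4.

4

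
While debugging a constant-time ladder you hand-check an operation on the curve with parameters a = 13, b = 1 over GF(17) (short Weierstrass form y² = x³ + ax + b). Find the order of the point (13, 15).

5

2P: tangent at (13, 15): λ = (3·13² + 13)/(2·15) ≡ 10/13. 13⁻¹ ≡ 4 (mod 17), so λ ≡ 10·4 ≡ 6.
  x = λ² - 13 - 13 = 36 - 26 ≡ 10; y = λ·(13 - 10) - 15 ≡ 3. → (10, 3)
3P: (10, 3) + (13, 15). λ = (15 - 3)/(13 - 10) ≡ 12/3 mod 17. 3⁻¹ ≡ 6 (mod 17) since 3·6 = 18 ≡ 1, so λ ≡ 4.
  x = λ² - 10 - 13 = 16 - 23 ≡ 10; y = λ·(10 - 10) - 3 ≡ 14. → (10, 14)
4P: (10, 14) + (13, 15). λ = (15 - 14)/(13 - 10) ≡ 1/3 mod 17. 3⁻¹ ≡ 6 (mod 17) since 3·6 = 18 ≡ 1, so λ ≡ 6.
  x = λ² - 10 - 13 = 36 - 23 ≡ 13; y = λ·(10 - 13) - 14 ≡ 2. → (13, 2)
5P: (13, 2) + (13, 15): same x and y₁ ≡ -y₂, so the sum is ∞.
5P = ∞, so the order is 5.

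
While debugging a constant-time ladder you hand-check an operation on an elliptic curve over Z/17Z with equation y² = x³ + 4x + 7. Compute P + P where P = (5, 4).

tangent at (5, 4): λ = (3·5² + 4)/(2·4) ≡ 11/8. 8⁻¹ ≡ 15 (mod 17), so λ ≡ 11·15 ≡ 12.
  x = λ² - 5 - 5 = 144 - 10 ≡ 15; y = λ·(5 - 15) - 4 ≡ 12. → (15, 12)

(15, 12)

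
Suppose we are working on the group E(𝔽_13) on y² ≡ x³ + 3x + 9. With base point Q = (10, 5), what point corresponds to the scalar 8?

Double-and-add on 8 = (1000)₂. Start with Q = (10, 5) for the leading 1-bit.
double: tangent at (10, 5): λ = (3·10² + 3)/(2·5) ≡ 4/10. 10⁻¹ ≡ 4 (mod 13) since 10·4 = 40 ≡ 1, so λ ≡ 4·4 ≡ 3.
  x = λ² - 10 - 10 = 9 - 20 ≡ 2; y = λ·(10 - 2) - 5 ≡ 6. → (2, 6)
double: tangent at (2, 6): λ = (3·2² + 3)/(2·6) ≡ 2/12. 12⁻¹ ≡ 12 (mod 13) since 12·12 = 144 ≡ 1, so λ ≡ 2·12 ≡ 11.
  x = λ² - 2 - 2 = 121 - 4 ≡ 0; y = λ·(2 - 0) - 6 ≡ 3. → (0, 3)
double: tangent at (0, 3): λ = (3·0² + 3)/(2·3) ≡ 3/6. 6⁻¹ ≡ 11 (mod 13) since 6·11 = 66 ≡ 1, so λ ≡ 3·11 ≡ 7.
  x = λ² - 0 - 0 = 49 - 0 ≡ 10; y = λ·(0 - 10) - 3 ≡ 5. → (10, 5)

(10, 5)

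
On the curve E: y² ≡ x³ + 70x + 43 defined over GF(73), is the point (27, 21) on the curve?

y² = 21² ≡ 3; x³ + 70x + 43 = 21616 ≡ 8 (mod 73). 3 ≠ 8.

no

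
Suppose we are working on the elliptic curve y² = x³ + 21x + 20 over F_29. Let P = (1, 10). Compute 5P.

Double-and-add on 5 = (101)₂. Start with P = (1, 10) for the leading 1-bit.
double: tangent at (1, 10): λ = (3·1² + 21)/(2·10) ≡ 24/20. 20⁻¹ ≡ 16 (mod 29), so λ ≡ 24·16 ≡ 7.
  x = λ² - 1 - 1 = 49 - 2 ≡ 18; y = λ·(1 - 18) - 10 ≡ 16. → (18, 16)
double: tangent at (18, 16): λ = (3·18² + 21)/(2·16) ≡ 7/3. 3⁻¹ ≡ 10 (mod 29), so λ ≡ 7·10 ≡ 12.
  x = λ² - 18 - 18 = 144 - 36 ≡ 21; y = λ·(18 - 21) - 16 ≡ 6. → (21, 6)
add P: (21, 6) + (1, 10). λ = (10 - 6)/(1 - 21) ≡ 4/9 mod 29. 9⁻¹ ≡ 13 (mod 29), so λ ≡ 23.
  x = λ² - 21 - 1 = 529 - 22 ≡ 14; y = λ·(21 - 14) - 6 ≡ 10. → (14, 10)

(14, 10)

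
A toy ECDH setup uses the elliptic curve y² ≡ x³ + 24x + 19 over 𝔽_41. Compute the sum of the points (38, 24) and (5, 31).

(38, 24) + (5, 31). λ = (31 - 24)/(5 - 38) ≡ 7/8 mod 41. 8⁻¹ ≡ 36 (mod 41), so λ ≡ 6.
  x = λ² - 38 - 5 = 36 - 43 ≡ 34; y = λ·(38 - 34) - 24 ≡ 0. → (34, 0)

(34, 0)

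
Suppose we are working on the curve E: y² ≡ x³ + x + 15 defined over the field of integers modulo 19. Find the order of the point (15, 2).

2P: tangent at (15, 2): λ = (3·15² + 1)/(2·2) ≡ 11/4. 4⁻¹ ≡ 5 (mod 19), so λ ≡ 11·5 ≡ 17.
  x = λ² - 15 - 15 = 289 - 30 ≡ 12; y = λ·(15 - 12) - 2 ≡ 11. → (12, 11)
3P: (12, 11) + (15, 2). λ = (2 - 11)/(15 - 12) ≡ 10/3 mod 19. 3⁻¹ ≡ 13 (mod 19), so λ ≡ 16.
  x = λ² - 12 - 15 = 256 - 27 ≡ 1; y = λ·(12 - 1) - 11 ≡ 13. → (1, 13)
4P: (1, 13) + (15, 2). λ = (2 - 13)/(15 - 1) ≡ 8/14 mod 19. 14⁻¹ ≡ 15 (mod 19) since 14·15 = 210 ≡ 1, so λ ≡ 6.
  x = λ² - 1 - 15 = 36 - 16 ≡ 1; y = λ·(1 - 1) - 13 ≡ 6. → (1, 6)
5P: (1, 6) + (15, 2). λ = (2 - 6)/(15 - 1) ≡ 15/14 mod 19. 14⁻¹ ≡ 15 (mod 19), so λ ≡ 16.
  x = λ² - 1 - 15 = 256 - 16 ≡ 12; y = λ·(1 - 12) - 6 ≡ 8. → (12, 8)
6P: (12, 8) + (15, 2). λ = (2 - 8)/(15 - 12) ≡ 13/3 mod 19. 3⁻¹ ≡ 13 (mod 19), so λ ≡ 17.
  x = λ² - 12 - 15 = 289 - 27 ≡ 15; y = λ·(12 - 15) - 8 ≡ 17. → (15, 17)
7P: (15, 17) + (15, 2): same x and y₁ ≡ -y₂, so the sum is O.
7P = O, so the order is 7.

7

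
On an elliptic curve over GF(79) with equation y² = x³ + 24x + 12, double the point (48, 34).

tangent at (48, 34): λ = (3·48² + 24)/(2·34) ≡ 63/68. 68⁻¹ ≡ 43 (mod 79) since 68·43 = 2924 ≡ 1, so λ ≡ 63·43 ≡ 23.
  x = λ² - 48 - 48 = 529 - 96 ≡ 38; y = λ·(48 - 38) - 34 ≡ 38. → (38, 38)

(38, 38)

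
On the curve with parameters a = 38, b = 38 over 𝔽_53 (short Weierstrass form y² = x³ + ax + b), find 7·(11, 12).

Write G = (11, 12).
Repeated addition: build up to 7G.
2G: tangent at (11, 12): λ = (3·11² + 38)/(2·12) ≡ 30/24. 24⁻¹ ≡ 42 (mod 53), so λ ≡ 30·42 ≡ 41.
  x = λ² - 11 - 11 = 1681 - 22 ≡ 16; y = λ·(11 - 16) - 12 ≡ 48. → (16, 48)
3G: (16, 48) + (11, 12). λ = (12 - 48)/(11 - 16) ≡ 17/48 mod 53. 48⁻¹ ≡ 21 (mod 53), so λ ≡ 39.
  x = λ² - 16 - 11 = 1521 - 27 ≡ 10; y = λ·(16 - 10) - 48 ≡ 27. → (10, 27)
4G: (10, 27) + (11, 12). λ = (12 - 27)/(11 - 10) ≡ 38/1 mod 53. 1⁻¹ ≡ 1 (mod 53), so λ ≡ 38.
  x = λ² - 10 - 11 = 1444 - 21 ≡ 45; y = λ·(10 - 45) - 27 ≡ 21. → (45, 21)
5G: (45, 21) + (11, 12). λ = (12 - 21)/(11 - 45) ≡ 44/19 mod 53. 19⁻¹ ≡ 14 (mod 53), so λ ≡ 33.
  x = λ² - 45 - 11 = 1089 - 56 ≡ 26; y = λ·(45 - 26) - 21 ≡ 23. → (26, 23)
6G: (26, 23) + (11, 12). λ = (12 - 23)/(11 - 26) ≡ 42/38 mod 53. 38⁻¹ ≡ 7 (mod 53), so λ ≡ 29.
  x = λ² - 26 - 11 = 841 - 37 ≡ 9; y = λ·(26 - 9) - 23 ≡ 46. → (9, 46)
7G: (9, 46) + (11, 12). λ = (12 - 46)/(11 - 9) ≡ 19/2 mod 53. 2⁻¹ ≡ 27 (mod 53) since 2·27 = 54 ≡ 1, so λ ≡ 36.
  x = λ² - 9 - 11 = 1296 - 20 ≡ 4; y = λ·(9 - 4) - 46 ≡ 28. → (4, 28)

(4, 28)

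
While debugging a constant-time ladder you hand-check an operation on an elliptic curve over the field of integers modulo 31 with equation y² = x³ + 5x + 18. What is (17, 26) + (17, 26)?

tangent at (17, 26): λ = (3·17² + 5)/(2·26) ≡ 4/21. 21⁻¹ ≡ 3 (mod 31), so λ ≡ 4·3 ≡ 12.
  x = λ² - 17 - 17 = 144 - 34 ≡ 17; y = λ·(17 - 17) - 26 ≡ 5. → (17, 5)

(17, 5)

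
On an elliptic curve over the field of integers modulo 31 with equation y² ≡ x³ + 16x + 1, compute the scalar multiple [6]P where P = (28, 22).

(5, 12)

Repeated addition: build up to 6P.
2P: tangent at (28, 22): λ = (3·28² + 16)/(2·22) ≡ 12/13. 13⁻¹ ≡ 12 (mod 31) since 13·12 = 156 ≡ 1, so λ ≡ 12·12 ≡ 20.
  x = λ² - 28 - 28 = 400 - 56 ≡ 3; y = λ·(28 - 3) - 22 ≡ 13. → (3, 13)
3P: (3, 13) + (28, 22). λ = (22 - 13)/(28 - 3) ≡ 9/25 mod 31. 25⁻¹ ≡ 5 (mod 31), so λ ≡ 14.
  x = λ² - 3 - 28 = 196 - 31 ≡ 10; y = λ·(3 - 10) - 13 ≡ 13. → (10, 13)
4P: (10, 13) + (28, 22). λ = (22 - 13)/(28 - 10) ≡ 9/18 mod 31. 18⁻¹ ≡ 19 (mod 31), so λ ≡ 16.
  x = λ² - 10 - 28 = 256 - 38 ≡ 1; y = λ·(10 - 1) - 13 ≡ 7. → (1, 7)
5P: (1, 7) + (28, 22). λ = (22 - 7)/(28 - 1) ≡ 15/27 mod 31. 27⁻¹ ≡ 23 (mod 31), so λ ≡ 4.
  x = λ² - 1 - 28 = 16 - 29 ≡ 18; y = λ·(1 - 18) - 7 ≡ 18. → (18, 18)
6P: (18, 18) + (28, 22). λ = (22 - 18)/(28 - 18) ≡ 4/10 mod 31. 10⁻¹ ≡ 28 (mod 31) since 10·28 = 280 ≡ 1, so λ ≡ 19.
  x = λ² - 18 - 28 = 361 - 46 ≡ 5; y = λ·(18 - 5) - 18 ≡ 12. → (5, 12)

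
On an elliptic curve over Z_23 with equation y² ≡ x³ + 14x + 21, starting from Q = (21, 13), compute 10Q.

(7, 18)

Repeated addition: build up to 10Q.
2Q: tangent at (21, 13): λ = (3·21² + 14)/(2·13) ≡ 3/3. 3⁻¹ ≡ 8 (mod 23) since 3·8 = 24 ≡ 1, so λ ≡ 3·8 ≡ 1.
  x = λ² - 21 - 21 = 1 - 42 ≡ 5; y = λ·(21 - 5) - 13 ≡ 3. → (5, 3)
3Q: (5, 3) + (21, 13). λ = (13 - 3)/(21 - 5) ≡ 10/16 mod 23. 16⁻¹ ≡ 13 (mod 23), so λ ≡ 15.
  x = λ² - 5 - 21 = 225 - 26 ≡ 15; y = λ·(5 - 15) - 3 ≡ 8. → (15, 8)
4Q: (15, 8) + (21, 13). λ = (13 - 8)/(21 - 15) ≡ 5/6 mod 23. 6⁻¹ ≡ 4 (mod 23), so λ ≡ 20.
  x = λ² - 15 - 21 = 400 - 36 ≡ 19; y = λ·(15 - 19) - 8 ≡ 4. → (19, 4)
5Q: (19, 4) + (21, 13). λ = (13 - 4)/(21 - 19) ≡ 9/2 mod 23. 2⁻¹ ≡ 12 (mod 23), so λ ≡ 16.
  x = λ² - 19 - 21 = 256 - 40 ≡ 9; y = λ·(19 - 9) - 4 ≡ 18. → (9, 18)
6Q: (9, 18) + (21, 13). λ = (13 - 18)/(21 - 9) ≡ 18/12 mod 23. 12⁻¹ ≡ 2 (mod 23), so λ ≡ 13.
  x = λ² - 9 - 21 = 169 - 30 ≡ 1; y = λ·(9 - 1) - 18 ≡ 17. → (1, 17)
7Q: (1, 17) + (21, 13). λ = (13 - 17)/(21 - 1) ≡ 19/20 mod 23. 20⁻¹ ≡ 15 (mod 23) since 20·15 = 300 ≡ 1, so λ ≡ 9.
  x = λ² - 1 - 21 = 81 - 22 ≡ 13; y = λ·(1 - 13) - 17 ≡ 13. → (13, 13)
8Q: (13, 13) + (21, 13). λ = (13 - 13)/(21 - 13) ≡ 0/8 mod 23. 8⁻¹ ≡ 3 (mod 23) since 8·3 = 24 ≡ 1, so λ ≡ 0.
  x = λ² - 13 - 21 = 0 - 34 ≡ 12; y = λ·(13 - 12) - 13 ≡ 10. → (12, 10)
9Q: (12, 10) + (21, 13). λ = (13 - 10)/(21 - 12) ≡ 3/9 mod 23. 9⁻¹ ≡ 18 (mod 23), so λ ≡ 8.
  x = λ² - 12 - 21 = 64 - 33 ≡ 8; y = λ·(12 - 8) - 10 ≡ 22. → (8, 22)
10Q: (8, 22) + (21, 13). λ = (13 - 22)/(21 - 8) ≡ 14/13 mod 23. 13⁻¹ ≡ 16 (mod 23), so λ ≡ 17.
  x = λ² - 8 - 21 = 289 - 29 ≡ 7; y = λ·(8 - 7) - 22 ≡ 18. → (7, 18)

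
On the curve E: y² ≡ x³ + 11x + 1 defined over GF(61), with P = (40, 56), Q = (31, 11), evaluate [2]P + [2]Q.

(4, 29)

First 2P:
Repeated addition: build up to 2P.
2P: tangent at (40, 56): λ = (3·40² + 11)/(2·56) ≡ 53/51. 51⁻¹ ≡ 6 (mod 61), so λ ≡ 53·6 ≡ 13.
  x = λ² - 40 - 40 = 169 - 80 ≡ 28; y = λ·(40 - 28) - 56 ≡ 39. → (28, 39)
2P = (28, 39).
Next 2Q:
Repeated addition: build up to 2Q.
2Q: tangent at (31, 11): λ = (3·31² + 11)/(2·11) ≡ 27/22. 22⁻¹ ≡ 25 (mod 61), so λ ≡ 27·25 ≡ 4.
  x = λ² - 31 - 31 = 16 - 62 ≡ 15; y = λ·(31 - 15) - 11 ≡ 53. → (15, 53)
2Q = (15, 53).
Finally 2P + 2Q:
(28, 39) + (15, 53). λ = (53 - 39)/(15 - 28) ≡ 14/48 mod 61. 48⁻¹ ≡ 14 (mod 61), so λ ≡ 13.
  x = λ² - 28 - 15 = 169 - 43 ≡ 4; y = λ·(28 - 4) - 39 ≡ 29. → (4, 29)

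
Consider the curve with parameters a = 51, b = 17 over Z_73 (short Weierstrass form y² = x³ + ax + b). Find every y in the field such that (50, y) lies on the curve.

x³ + 51x + 17 = 127567 ≡ 36 (mod 73).
Square roots of 36 mod 73: 6 and 67 (since 6² = 36 ≡ 36).

6, 67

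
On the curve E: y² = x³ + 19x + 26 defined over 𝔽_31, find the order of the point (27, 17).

11

2P: tangent at (27, 17): λ = (3·27² + 19)/(2·17) ≡ 5/3. 3⁻¹ ≡ 21 (mod 31), so λ ≡ 5·21 ≡ 12.
  x = λ² - 27 - 27 = 144 - 54 ≡ 28; y = λ·(27 - 28) - 17 ≡ 2. → (28, 2)
3P: (28, 2) + (27, 17). λ = (17 - 2)/(27 - 28) ≡ 15/30 mod 31. 30⁻¹ ≡ 30 (mod 31), so λ ≡ 16.
  x = λ² - 28 - 27 = 256 - 55 ≡ 15; y = λ·(28 - 15) - 2 ≡ 20. → (15, 20)
4P: (15, 20) + (27, 17). λ = (17 - 20)/(27 - 15) ≡ 28/12 mod 31. 12⁻¹ ≡ 13 (mod 31) since 12·13 = 156 ≡ 1, so λ ≡ 23.
  x = λ² - 15 - 27 = 529 - 42 ≡ 22; y = λ·(15 - 22) - 20 ≡ 5. → (22, 5)
5P: (22, 5) + (27, 17). λ = (17 - 5)/(27 - 22) ≡ 12/5 mod 31. 5⁻¹ ≡ 25 (mod 31), so λ ≡ 21.
  x = λ² - 22 - 27 = 441 - 49 ≡ 20; y = λ·(22 - 20) - 5 ≡ 6. → (20, 6)
6P: (20, 6) + (27, 17). λ = (17 - 6)/(27 - 20) ≡ 11/7 mod 31. 7⁻¹ ≡ 9 (mod 31), so λ ≡ 6.
  x = λ² - 20 - 27 = 36 - 47 ≡ 20; y = λ·(20 - 20) - 6 ≡ 25. → (20, 25)
7P: (20, 25) + (27, 17). λ = (17 - 25)/(27 - 20) ≡ 23/7 mod 31. 7⁻¹ ≡ 9 (mod 31), so λ ≡ 21.
  x = λ² - 20 - 27 = 441 - 47 ≡ 22; y = λ·(20 - 22) - 25 ≡ 26. → (22, 26)
8P: (22, 26) + (27, 17). λ = (17 - 26)/(27 - 22) ≡ 22/5 mod 31. 5⁻¹ ≡ 25 (mod 31) since 5·25 = 125 ≡ 1, so λ ≡ 23.
  x = λ² - 22 - 27 = 529 - 49 ≡ 15; y = λ·(22 - 15) - 26 ≡ 11. → (15, 11)
9P: (15, 11) + (27, 17). λ = (17 - 11)/(27 - 15) ≡ 6/12 mod 31. 12⁻¹ ≡ 13 (mod 31), so λ ≡ 16.
  x = λ² - 15 - 27 = 256 - 42 ≡ 28; y = λ·(15 - 28) - 11 ≡ 29. → (28, 29)
10P: (28, 29) + (27, 17). λ = (17 - 29)/(27 - 28) ≡ 19/30 mod 31. 30⁻¹ ≡ 30 (mod 31), so λ ≡ 12.
  x = λ² - 28 - 27 = 144 - 55 ≡ 27; y = λ·(28 - 27) - 29 ≡ 14. → (27, 14)
11P: (27, 14) + (27, 17): same x and y₁ ≡ -y₂, so the sum is the point at infinity.
11P = the point at infinity, so the order is 11.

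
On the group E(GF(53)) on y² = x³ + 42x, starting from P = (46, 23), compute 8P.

Repeated addition: build up to 8P.
2P: tangent at (46, 23): λ = (3·46² + 42)/(2·23) ≡ 30/46. 46⁻¹ ≡ 15 (mod 53), so λ ≡ 30·15 ≡ 26.
  x = λ² - 46 - 46 = 676 - 92 ≡ 1; y = λ·(46 - 1) - 23 ≡ 34. → (1, 34)
3P: (1, 34) + (46, 23). λ = (23 - 34)/(46 - 1) ≡ 42/45 mod 53. 45⁻¹ ≡ 33 (mod 53) since 45·33 = 1485 ≡ 1, so λ ≡ 8.
  x = λ² - 1 - 46 = 64 - 47 ≡ 17; y = λ·(1 - 17) - 34 ≡ 50. → (17, 50)
4P: (17, 50) + (46, 23). λ = (23 - 50)/(46 - 17) ≡ 26/29 mod 53. 29⁻¹ ≡ 11 (mod 53) since 29·11 = 319 ≡ 1, so λ ≡ 21.
  x = λ² - 17 - 46 = 441 - 63 ≡ 7; y = λ·(17 - 7) - 50 ≡ 1. → (7, 1)
5P: (7, 1) + (46, 23). λ = (23 - 1)/(46 - 7) ≡ 22/39 mod 53. 39⁻¹ ≡ 34 (mod 53) since 39·34 = 1326 ≡ 1, so λ ≡ 6.
  x = λ² - 7 - 46 = 36 - 53 ≡ 36; y = λ·(7 - 36) - 1 ≡ 37. → (36, 37)
6P: (36, 37) + (46, 23). λ = (23 - 37)/(46 - 36) ≡ 39/10 mod 53. 10⁻¹ ≡ 16 (mod 53), so λ ≡ 41.
  x = λ² - 36 - 46 = 1681 - 82 ≡ 9; y = λ·(36 - 9) - 37 ≡ 10. → (9, 10)
7P: (9, 10) + (46, 23). λ = (23 - 10)/(46 - 9) ≡ 13/37 mod 53. 37⁻¹ ≡ 43 (mod 53), so λ ≡ 29.
  x = λ² - 9 - 46 = 841 - 55 ≡ 44; y = λ·(9 - 44) - 10 ≡ 35. → (44, 35)
8P: (44, 35) + (46, 23). λ = (23 - 35)/(46 - 44) ≡ 41/2 mod 53. 2⁻¹ ≡ 27 (mod 53) since 2·27 = 54 ≡ 1, so λ ≡ 47.
  x = λ² - 44 - 46 = 2209 - 90 ≡ 52; y = λ·(44 - 52) - 35 ≡ 13. → (52, 13)

(52, 13)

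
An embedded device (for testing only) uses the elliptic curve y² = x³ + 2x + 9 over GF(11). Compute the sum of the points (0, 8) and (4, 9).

(5, 10)

(0, 8) + (4, 9). λ = (9 - 8)/(4 - 0) ≡ 1/4 mod 11. 4⁻¹ ≡ 3 (mod 11) since 4·3 = 12 ≡ 1, so λ ≡ 3.
  x = λ² - 0 - 4 = 9 - 4 ≡ 5; y = λ·(0 - 5) - 8 ≡ 10. → (5, 10)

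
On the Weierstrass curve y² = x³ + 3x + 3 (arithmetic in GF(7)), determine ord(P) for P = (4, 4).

6

2P: tangent at (4, 4): λ = (3·4² + 3)/(2·4) ≡ 2/1. 1⁻¹ ≡ 1 (mod 7) since 1·1 = 1 ≡ 1, so λ ≡ 2·1 ≡ 2.
  x = λ² - 4 - 4 = 4 - 8 ≡ 3; y = λ·(4 - 3) - 4 ≡ 5. → (3, 5)
3P: (3, 5) + (4, 4). λ = (4 - 5)/(4 - 3) ≡ 6/1 mod 7. 1⁻¹ ≡ 1 (mod 7), so λ ≡ 6.
  x = λ² - 3 - 4 = 36 - 7 ≡ 1; y = λ·(3 - 1) - 5 ≡ 0. → (1, 0)
4P: (1, 0) + (4, 4). λ = (4 - 0)/(4 - 1) ≡ 4/3 mod 7. 3⁻¹ ≡ 5 (mod 7) since 3·5 = 15 ≡ 1, so λ ≡ 6.
  x = λ² - 1 - 4 = 36 - 5 ≡ 3; y = λ·(1 - 3) - 0 ≡ 2. → (3, 2)
5P: (3, 2) + (4, 4). λ = (4 - 2)/(4 - 3) ≡ 2/1 mod 7. 1⁻¹ ≡ 1 (mod 7), so λ ≡ 2.
  x = λ² - 3 - 4 = 4 - 7 ≡ 4; y = λ·(3 - 4) - 2 ≡ 3. → (4, 3)
6P: (4, 3) + (4, 4): same x and y₁ ≡ -y₂, so the sum is ∞.
6P = ∞, so the order is 6.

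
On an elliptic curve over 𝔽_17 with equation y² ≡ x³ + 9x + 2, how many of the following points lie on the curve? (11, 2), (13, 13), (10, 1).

(11, 2): 2² ≡ 4, rhs ≡ 4 → on.
(13, 13): 13² ≡ 16, rhs ≡ 4 → off.
(10, 1): 1² ≡ 1, rhs ≡ 4 → off.

1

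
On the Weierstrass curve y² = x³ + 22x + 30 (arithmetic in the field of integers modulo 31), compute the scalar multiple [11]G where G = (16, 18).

(17, 4)

Repeated addition: build up to 11G.
2G: tangent at (16, 18): λ = (3·16² + 22)/(2·18) ≡ 15/5. 5⁻¹ ≡ 25 (mod 31) since 5·25 = 125 ≡ 1, so λ ≡ 15·25 ≡ 3.
  x = λ² - 16 - 16 = 9 - 32 ≡ 8; y = λ·(16 - 8) - 18 ≡ 6. → (8, 6)
3G: (8, 6) + (16, 18). λ = (18 - 6)/(16 - 8) ≡ 12/8 mod 31. 8⁻¹ ≡ 4 (mod 31), so λ ≡ 17.
  x = λ² - 8 - 16 = 289 - 24 ≡ 17; y = λ·(8 - 17) - 6 ≡ 27. → (17, 27)
4G: (17, 27) + (16, 18). λ = (18 - 27)/(16 - 17) ≡ 22/30 mod 31. 30⁻¹ ≡ 30 (mod 31) since 30·30 = 900 ≡ 1, so λ ≡ 9.
  x = λ² - 17 - 16 = 81 - 33 ≡ 17; y = λ·(17 - 17) - 27 ≡ 4. → (17, 4)
5G: (17, 4) + (16, 18). λ = (18 - 4)/(16 - 17) ≡ 14/30 mod 31. 30⁻¹ ≡ 30 (mod 31) since 30·30 = 900 ≡ 1, so λ ≡ 17.
  x = λ² - 17 - 16 = 289 - 33 ≡ 8; y = λ·(17 - 8) - 4 ≡ 25. → (8, 25)
6G: (8, 25) + (16, 18). λ = (18 - 25)/(16 - 8) ≡ 24/8 mod 31. 8⁻¹ ≡ 4 (mod 31), so λ ≡ 3.
  x = λ² - 8 - 16 = 9 - 24 ≡ 16; y = λ·(8 - 16) - 25 ≡ 13. → (16, 13)
7G: (16, 13) + (16, 18): same x and y₁ ≡ -y₂, so the sum is O.
8G: O + (16, 18) = (16, 18) (identity).
9G: tangent at (16, 18): λ = (3·16² + 22)/(2·18) ≡ 15/5. 5⁻¹ ≡ 25 (mod 31), so λ ≡ 15·25 ≡ 3.
  x = λ² - 16 - 16 = 9 - 32 ≡ 8; y = λ·(16 - 8) - 18 ≡ 6. → (8, 6)
10G: (8, 6) + (16, 18). λ = (18 - 6)/(16 - 8) ≡ 12/8 mod 31. 8⁻¹ ≡ 4 (mod 31) since 8·4 = 32 ≡ 1, so λ ≡ 17.
  x = λ² - 8 - 16 = 289 - 24 ≡ 17; y = λ·(8 - 17) - 6 ≡ 27. → (17, 27)
11G: (17, 27) + (16, 18). λ = (18 - 27)/(16 - 17) ≡ 22/30 mod 31. 30⁻¹ ≡ 30 (mod 31), so λ ≡ 9.
  x = λ² - 17 - 16 = 81 - 33 ≡ 17; y = λ·(17 - 17) - 27 ≡ 4. → (17, 4)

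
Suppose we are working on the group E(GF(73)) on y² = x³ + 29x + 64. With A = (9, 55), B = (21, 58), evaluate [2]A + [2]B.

First 2A:
Repeated addition: build up to 2A.
2A: tangent at (9, 55): λ = (3·9² + 29)/(2·55) ≡ 53/37. 37⁻¹ ≡ 2 (mod 73), so λ ≡ 53·2 ≡ 33.
  x = λ² - 9 - 9 = 1089 - 18 ≡ 49; y = λ·(9 - 49) - 55 ≡ 12. → (49, 12)
2A = (49, 12).
Next 2B:
Repeated addition: build up to 2B.
2B: tangent at (21, 58): λ = (3·21² + 29)/(2·58) ≡ 38/43. 43⁻¹ ≡ 17 (mod 73) since 43·17 = 731 ≡ 1, so λ ≡ 38·17 ≡ 62.
  x = λ² - 21 - 21 = 3844 - 42 ≡ 6; y = λ·(21 - 6) - 58 ≡ 69. → (6, 69)
2B = (6, 69).
Finally 2A + 2B:
(49, 12) + (6, 69). λ = (69 - 12)/(6 - 49) ≡ 57/30 mod 73. 30⁻¹ ≡ 56 (mod 73), so λ ≡ 53.
  x = λ² - 49 - 6 = 2809 - 55 ≡ 53; y = λ·(49 - 53) - 12 ≡ 68. → (53, 68)

(53, 68)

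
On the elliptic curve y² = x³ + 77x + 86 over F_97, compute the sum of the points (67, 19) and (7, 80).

(67, 19) + (7, 80). λ = (80 - 19)/(7 - 67) ≡ 61/37 mod 97. 37⁻¹ ≡ 21 (mod 97), so λ ≡ 20.
  x = λ² - 67 - 7 = 400 - 74 ≡ 35; y = λ·(67 - 35) - 19 ≡ 39. → (35, 39)

(35, 39)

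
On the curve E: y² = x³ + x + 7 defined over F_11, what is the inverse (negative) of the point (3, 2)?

(3, 9)

-(3, 2) = (3, -2 mod 11) = (3, 9).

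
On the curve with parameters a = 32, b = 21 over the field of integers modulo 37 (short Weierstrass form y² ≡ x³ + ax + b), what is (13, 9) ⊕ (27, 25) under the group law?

(13, 9) + (27, 25). λ = (25 - 9)/(27 - 13) ≡ 16/14 mod 37. 14⁻¹ ≡ 8 (mod 37), so λ ≡ 17.
  x = λ² - 13 - 27 = 289 - 40 ≡ 27; y = λ·(13 - 27) - 9 ≡ 12. → (27, 12)

(27, 12)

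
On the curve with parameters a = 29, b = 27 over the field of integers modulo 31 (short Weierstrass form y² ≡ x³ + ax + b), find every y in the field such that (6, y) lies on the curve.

x³ + 29x + 27 = 417 ≡ 14 (mod 31).
Square roots of 14 mod 31: 13 and 18 (since 13² = 169 ≡ 14).

13, 18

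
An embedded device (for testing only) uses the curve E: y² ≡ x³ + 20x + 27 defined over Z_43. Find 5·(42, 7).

Write P = (42, 7).
Double-and-add on 5 = (101)₂. Start with P = (42, 7) for the leading 1-bit.
double: tangent at (42, 7): λ = (3·42² + 20)/(2·7) ≡ 23/14. 14⁻¹ ≡ 40 (mod 43), so λ ≡ 23·40 ≡ 17.
  x = λ² - 42 - 42 = 289 - 84 ≡ 33; y = λ·(42 - 33) - 7 ≡ 17. → (33, 17)
double: tangent at (33, 17): λ = (3·33² + 20)/(2·17) ≡ 19/34. 34⁻¹ ≡ 19 (mod 43) since 34·19 = 646 ≡ 1, so λ ≡ 19·19 ≡ 17.
  x = λ² - 33 - 33 = 289 - 66 ≡ 8; y = λ·(33 - 8) - 17 ≡ 21. → (8, 21)
add P: (8, 21) + (42, 7). λ = (7 - 21)/(42 - 8) ≡ 29/34 mod 43. 34⁻¹ ≡ 19 (mod 43) since 34·19 = 646 ≡ 1, so λ ≡ 35.
  x = λ² - 8 - 42 = 1225 - 50 ≡ 14; y = λ·(8 - 14) - 21 ≡ 27. → (14, 27)

(14, 27)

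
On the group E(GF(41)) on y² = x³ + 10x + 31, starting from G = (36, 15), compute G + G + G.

Repeated addition: build up to 3G.
2G: tangent at (36, 15): λ = (3·36² + 10)/(2·15) ≡ 3/30. 30⁻¹ ≡ 26 (mod 41), so λ ≡ 3·26 ≡ 37.
  x = λ² - 36 - 36 = 1369 - 72 ≡ 26; y = λ·(36 - 26) - 15 ≡ 27. → (26, 27)
3G: (26, 27) + (36, 15). λ = (15 - 27)/(36 - 26) ≡ 29/10 mod 41. 10⁻¹ ≡ 37 (mod 41), so λ ≡ 7.
  x = λ² - 26 - 36 = 49 - 62 ≡ 28; y = λ·(26 - 28) - 27 ≡ 0. → (28, 0)

(28, 0)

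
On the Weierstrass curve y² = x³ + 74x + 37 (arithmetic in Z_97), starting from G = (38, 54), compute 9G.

(63, 86)

Double-and-add on 9 = (1001)₂. Start with G = (38, 54) for the leading 1-bit.
double: tangent at (38, 54): λ = (3·38² + 74)/(2·54) ≡ 41/11. 11⁻¹ ≡ 53 (mod 97) since 11·53 = 583 ≡ 1, so λ ≡ 41·53 ≡ 39.
  x = λ² - 38 - 38 = 1521 - 76 ≡ 87; y = λ·(38 - 87) - 54 ≡ 72. → (87, 72)
double: tangent at (87, 72): λ = (3·87² + 74)/(2·72) ≡ 83/47. 47⁻¹ ≡ 64 (mod 97), so λ ≡ 83·64 ≡ 74.
  x = λ² - 87 - 87 = 5476 - 174 ≡ 64; y = λ·(87 - 64) - 72 ≡ 78. → (64, 78)
double: tangent at (64, 78): λ = (3·64² + 74)/(2·78) ≡ 43/59. 59⁻¹ ≡ 74 (mod 97) since 59·74 = 4366 ≡ 1, so λ ≡ 43·74 ≡ 78.
  x = λ² - 64 - 64 = 6084 - 128 ≡ 39; y = λ·(64 - 39) - 78 ≡ 29. → (39, 29)
add G: (39, 29) + (38, 54). λ = (54 - 29)/(38 - 39) ≡ 25/96 mod 97. 96⁻¹ ≡ 96 (mod 97) since 96·96 = 9216 ≡ 1, so λ ≡ 72.
  x = λ² - 39 - 38 = 5184 - 77 ≡ 63; y = λ·(39 - 63) - 29 ≡ 86. → (63, 86)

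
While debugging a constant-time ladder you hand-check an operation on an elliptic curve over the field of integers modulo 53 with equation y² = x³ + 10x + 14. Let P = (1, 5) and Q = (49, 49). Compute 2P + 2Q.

(38, 27)

First 2P:
Repeated addition: build up to 2P.
2P: tangent at (1, 5): λ = (3·1² + 10)/(2·5) ≡ 13/10. 10⁻¹ ≡ 16 (mod 53), so λ ≡ 13·16 ≡ 49.
  x = λ² - 1 - 1 = 2401 - 2 ≡ 14; y = λ·(1 - 14) - 5 ≡ 47. → (14, 47)
2P = (14, 47).
Next 2Q:
Repeated addition: build up to 2Q.
2Q: tangent at (49, 49): λ = (3·49² + 10)/(2·49) ≡ 5/45. 45⁻¹ ≡ 33 (mod 53), so λ ≡ 5·33 ≡ 6.
  x = λ² - 49 - 49 = 36 - 98 ≡ 44; y = λ·(49 - 44) - 49 ≡ 34. → (44, 34)
2Q = (44, 34).
Finally 2P + 2Q:
(14, 47) + (44, 34). λ = (34 - 47)/(44 - 14) ≡ 40/30 mod 53. 30⁻¹ ≡ 23 (mod 53), so λ ≡ 19.
  x = λ² - 14 - 44 = 361 - 58 ≡ 38; y = λ·(14 - 38) - 47 ≡ 27. → (38, 27)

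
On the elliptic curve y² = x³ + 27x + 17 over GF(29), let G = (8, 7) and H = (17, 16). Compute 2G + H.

(23, 25)

First 2G:
Repeated addition: build up to 2G.
2G: tangent at (8, 7): λ = (3·8² + 27)/(2·7) ≡ 16/14. 14⁻¹ ≡ 27 (mod 29) since 14·27 = 378 ≡ 1, so λ ≡ 16·27 ≡ 26.
  x = λ² - 8 - 8 = 676 - 16 ≡ 22; y = λ·(8 - 22) - 7 ≡ 6. → (22, 6)
2G = (22, 6).
Finally 2G + H:
(22, 6) + (17, 16). λ = (16 - 6)/(17 - 22) ≡ 10/24 mod 29. 24⁻¹ ≡ 23 (mod 29), so λ ≡ 27.
  x = λ² - 22 - 17 = 729 - 39 ≡ 23; y = λ·(22 - 23) - 6 ≡ 25. → (23, 25)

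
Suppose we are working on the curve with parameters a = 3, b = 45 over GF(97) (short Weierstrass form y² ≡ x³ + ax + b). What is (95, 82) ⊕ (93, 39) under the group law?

(95, 82) + (93, 39). λ = (39 - 82)/(93 - 95) ≡ 54/95 mod 97. 95⁻¹ ≡ 48 (mod 97) since 95·48 = 4560 ≡ 1, so λ ≡ 70.
  x = λ² - 95 - 93 = 4900 - 188 ≡ 56; y = λ·(95 - 56) - 82 ≡ 29. → (56, 29)

(56, 29)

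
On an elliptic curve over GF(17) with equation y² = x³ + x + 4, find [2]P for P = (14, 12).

(5, 7)

tangent at (14, 12): λ = (3·14² + 1)/(2·12) ≡ 11/7. 7⁻¹ ≡ 5 (mod 17), so λ ≡ 11·5 ≡ 4.
  x = λ² - 14 - 14 = 16 - 28 ≡ 5; y = λ·(14 - 5) - 12 ≡ 7. → (5, 7)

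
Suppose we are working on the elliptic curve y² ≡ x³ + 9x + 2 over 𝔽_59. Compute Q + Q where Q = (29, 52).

tangent at (29, 52): λ = (3·29² + 9)/(2·52) ≡ 54/45. 45⁻¹ ≡ 21 (mod 59), so λ ≡ 54·21 ≡ 13.
  x = λ² - 29 - 29 = 169 - 58 ≡ 52; y = λ·(29 - 52) - 52 ≡ 3. → (52, 3)

(52, 3)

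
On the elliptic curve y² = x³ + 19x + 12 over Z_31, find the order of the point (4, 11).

2P: tangent at (4, 11): λ = (3·4² + 19)/(2·11) ≡ 5/22. 22⁻¹ ≡ 24 (mod 31), so λ ≡ 5·24 ≡ 27.
  x = λ² - 4 - 4 = 729 - 8 ≡ 8; y = λ·(4 - 8) - 11 ≡ 5. → (8, 5)
3P: (8, 5) + (4, 11). λ = (11 - 5)/(4 - 8) ≡ 6/27 mod 31. 27⁻¹ ≡ 23 (mod 31) since 27·23 = 621 ≡ 1, so λ ≡ 14.
  x = λ² - 8 - 4 = 196 - 12 ≡ 29; y = λ·(8 - 29) - 5 ≡ 11. → (29, 11)
4P: (29, 11) + (4, 11). λ = (11 - 11)/(4 - 29) ≡ 0/6 mod 31. 6⁻¹ ≡ 26 (mod 31) since 6·26 = 156 ≡ 1, so λ ≡ 0.
  x = λ² - 29 - 4 = 0 - 33 ≡ 29; y = λ·(29 - 29) - 11 ≡ 20. → (29, 20)
5P: (29, 20) + (4, 11). λ = (11 - 20)/(4 - 29) ≡ 22/6 mod 31. 6⁻¹ ≡ 26 (mod 31) since 6·26 = 156 ≡ 1, so λ ≡ 14.
  x = λ² - 29 - 4 = 196 - 33 ≡ 8; y = λ·(29 - 8) - 20 ≡ 26. → (8, 26)
6P: (8, 26) + (4, 11). λ = (11 - 26)/(4 - 8) ≡ 16/27 mod 31. 27⁻¹ ≡ 23 (mod 31), so λ ≡ 27.
  x = λ² - 8 - 4 = 729 - 12 ≡ 4; y = λ·(8 - 4) - 26 ≡ 20. → (4, 20)
7P: (4, 20) + (4, 11): same x and y₁ ≡ -y₂, so the sum is O.
7P = O, so the order is 7.

7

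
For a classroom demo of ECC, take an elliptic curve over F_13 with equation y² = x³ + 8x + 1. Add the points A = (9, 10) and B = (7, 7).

(9, 10) + (7, 7). λ = (7 - 10)/(7 - 9) ≡ 10/11 mod 13. 11⁻¹ ≡ 6 (mod 13), so λ ≡ 8.
  x = λ² - 9 - 7 = 64 - 16 ≡ 9; y = λ·(9 - 9) - 10 ≡ 3. → (9, 3)

(9, 3)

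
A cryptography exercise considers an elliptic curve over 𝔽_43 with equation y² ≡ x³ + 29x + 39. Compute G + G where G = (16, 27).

tangent at (16, 27): λ = (3·16² + 29)/(2·27) ≡ 23/11. 11⁻¹ ≡ 4 (mod 43), so λ ≡ 23·4 ≡ 6.
  x = λ² - 16 - 16 = 36 - 32 ≡ 4; y = λ·(16 - 4) - 27 ≡ 2. → (4, 2)

(4, 2)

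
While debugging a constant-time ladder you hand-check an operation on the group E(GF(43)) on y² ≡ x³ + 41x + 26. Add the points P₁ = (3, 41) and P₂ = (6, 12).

(3, 41) + (6, 12). λ = (12 - 41)/(6 - 3) ≡ 14/3 mod 43. 3⁻¹ ≡ 29 (mod 43), so λ ≡ 19.
  x = λ² - 3 - 6 = 361 - 9 ≡ 8; y = λ·(3 - 8) - 41 ≡ 36. → (8, 36)

(8, 36)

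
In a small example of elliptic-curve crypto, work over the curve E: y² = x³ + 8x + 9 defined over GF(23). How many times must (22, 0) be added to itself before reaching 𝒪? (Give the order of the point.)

2

2P: (22, 0) + (22, 0): same x and y₁ ≡ -y₂, so the sum is 𝒪.
2P = 𝒪, so the order is 2.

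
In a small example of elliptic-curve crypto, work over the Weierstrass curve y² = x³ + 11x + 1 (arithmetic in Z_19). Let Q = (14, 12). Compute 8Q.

(14, 7)

Double-and-add on 8 = (1000)₂. Start with Q = (14, 12) for the leading 1-bit.
double: tangent at (14, 12): λ = (3·14² + 11)/(2·12) ≡ 10/5. 5⁻¹ ≡ 4 (mod 19), so λ ≡ 10·4 ≡ 2.
  x = λ² - 14 - 14 = 4 - 28 ≡ 14; y = λ·(14 - 14) - 12 ≡ 7. → (14, 7)
double: tangent at (14, 7): λ = (3·14² + 11)/(2·7) ≡ 10/14. 14⁻¹ ≡ 15 (mod 19) since 14·15 = 210 ≡ 1, so λ ≡ 10·15 ≡ 17.
  x = λ² - 14 - 14 = 289 - 28 ≡ 14; y = λ·(14 - 14) - 7 ≡ 12. → (14, 12)
double: tangent at (14, 12): λ = (3·14² + 11)/(2·12) ≡ 10/5. 5⁻¹ ≡ 4 (mod 19), so λ ≡ 10·4 ≡ 2.
  x = λ² - 14 - 14 = 4 - 28 ≡ 14; y = λ·(14 - 14) - 12 ≡ 7. → (14, 7)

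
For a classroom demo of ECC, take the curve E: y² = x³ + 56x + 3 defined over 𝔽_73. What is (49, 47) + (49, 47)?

(0, 52)

tangent at (49, 47): λ = (3·49² + 56)/(2·47) ≡ 32/21. 21⁻¹ ≡ 7 (mod 73) since 21·7 = 147 ≡ 1, so λ ≡ 32·7 ≡ 5.
  x = λ² - 49 - 49 = 25 - 98 ≡ 0; y = λ·(49 - 0) - 47 ≡ 52. → (0, 52)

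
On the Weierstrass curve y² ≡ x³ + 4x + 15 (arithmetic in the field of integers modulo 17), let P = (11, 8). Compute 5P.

(0, 10)

Repeated addition: build up to 5P.
2P: tangent at (11, 8): λ = (3·11² + 4)/(2·8) ≡ 10/16. 16⁻¹ ≡ 16 (mod 17), so λ ≡ 10·16 ≡ 7.
  x = λ² - 11 - 11 = 49 - 22 ≡ 10; y = λ·(11 - 10) - 8 ≡ 16. → (10, 16)
3P: (10, 16) + (11, 8). λ = (8 - 16)/(11 - 10) ≡ 9/1 mod 17. 1⁻¹ ≡ 1 (mod 17), so λ ≡ 9.
  x = λ² - 10 - 11 = 81 - 21 ≡ 9; y = λ·(10 - 9) - 16 ≡ 10. → (9, 10)
4P: (9, 10) + (11, 8). λ = (8 - 10)/(11 - 9) ≡ 15/2 mod 17. 2⁻¹ ≡ 9 (mod 17), so λ ≡ 16.
  x = λ² - 9 - 11 = 256 - 20 ≡ 15; y = λ·(9 - 15) - 10 ≡ 13. → (15, 13)
5P: (15, 13) + (11, 8). λ = (8 - 13)/(11 - 15) ≡ 12/13 mod 17. 13⁻¹ ≡ 4 (mod 17) since 13·4 = 52 ≡ 1, so λ ≡ 14.
  x = λ² - 15 - 11 = 196 - 26 ≡ 0; y = λ·(15 - 0) - 13 ≡ 10. → (0, 10)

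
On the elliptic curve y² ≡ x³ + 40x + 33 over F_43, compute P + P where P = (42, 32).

tangent at (42, 32): λ = (3·42² + 40)/(2·32) ≡ 0/21. 21⁻¹ ≡ 41 (mod 43), so λ ≡ 0·41 ≡ 0.
  x = λ² - 42 - 42 = 0 - 84 ≡ 2; y = λ·(42 - 2) - 32 ≡ 11. → (2, 11)

(2, 11)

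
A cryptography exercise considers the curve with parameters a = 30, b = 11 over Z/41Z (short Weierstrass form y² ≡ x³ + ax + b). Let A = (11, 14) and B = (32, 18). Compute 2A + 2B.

First 2A:
Repeated addition: build up to 2A.
2A: tangent at (11, 14): λ = (3·11² + 30)/(2·14) ≡ 24/28. 28⁻¹ ≡ 22 (mod 41), so λ ≡ 24·22 ≡ 36.
  x = λ² - 11 - 11 = 1296 - 22 ≡ 3; y = λ·(11 - 3) - 14 ≡ 28. → (3, 28)
2A = (3, 28).
Next 2B:
Repeated addition: build up to 2B.
2B: tangent at (32, 18): λ = (3·32² + 30)/(2·18) ≡ 27/36. 36⁻¹ ≡ 8 (mod 41), so λ ≡ 27·8 ≡ 11.
  x = λ² - 32 - 32 = 121 - 64 ≡ 16; y = λ·(32 - 16) - 18 ≡ 35. → (16, 35)
2B = (16, 35).
Finally 2A + 2B:
(3, 28) + (16, 35). λ = (35 - 28)/(16 - 3) ≡ 7/13 mod 41. 13⁻¹ ≡ 19 (mod 41), so λ ≡ 10.
  x = λ² - 3 - 16 = 100 - 19 ≡ 40; y = λ·(3 - 40) - 28 ≡ 12. → (40, 12)

(40, 12)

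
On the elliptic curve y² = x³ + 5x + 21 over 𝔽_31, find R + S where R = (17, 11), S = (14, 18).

(2, 16)

(17, 11) + (14, 18). λ = (18 - 11)/(14 - 17) ≡ 7/28 mod 31. 28⁻¹ ≡ 10 (mod 31) since 28·10 = 280 ≡ 1, so λ ≡ 8.
  x = λ² - 17 - 14 = 64 - 31 ≡ 2; y = λ·(17 - 2) - 11 ≡ 16. → (2, 16)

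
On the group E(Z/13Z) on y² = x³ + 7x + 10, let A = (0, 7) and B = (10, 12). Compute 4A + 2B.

O

First 4A:
Double-and-add on 4 = (100)₂. Start with A = (0, 7) for the leading 1-bit.
double: tangent at (0, 7): λ = (3·0² + 7)/(2·7) ≡ 7/1. 1⁻¹ ≡ 1 (mod 13), so λ ≡ 7·1 ≡ 7.
  x = λ² - 0 - 0 = 49 - 0 ≡ 10; y = λ·(0 - 10) - 7 ≡ 1. → (10, 1)
double: tangent at (10, 1): λ = (3·10² + 7)/(2·1) ≡ 8/2. 2⁻¹ ≡ 7 (mod 13) since 2·7 = 14 ≡ 1, so λ ≡ 8·7 ≡ 4.
  x = λ² - 10 - 10 = 16 - 20 ≡ 9; y = λ·(10 - 9) - 1 ≡ 3. → (9, 3)
4A = (9, 3).
Next 2B:
Repeated addition: build up to 2B.
2B: tangent at (10, 12): λ = (3·10² + 7)/(2·12) ≡ 8/11. 11⁻¹ ≡ 6 (mod 13), so λ ≡ 8·6 ≡ 9.
  x = λ² - 10 - 10 = 81 - 20 ≡ 9; y = λ·(10 - 9) - 12 ≡ 10. → (9, 10)
2B = (9, 10).
Finally 4A + 2B:
(9, 3) + (9, 10): same x and y₁ ≡ -y₂, so the sum is O.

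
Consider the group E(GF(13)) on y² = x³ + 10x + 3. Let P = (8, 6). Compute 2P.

(7, 0)

tangent at (8, 6): λ = (3·8² + 10)/(2·6) ≡ 7/12. 12⁻¹ ≡ 12 (mod 13), so λ ≡ 7·12 ≡ 6.
  x = λ² - 8 - 8 = 36 - 16 ≡ 7; y = λ·(8 - 7) - 6 ≡ 0. → (7, 0)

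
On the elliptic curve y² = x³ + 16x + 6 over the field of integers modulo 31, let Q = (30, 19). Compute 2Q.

(10, 22)

tangent at (30, 19): λ = (3·30² + 16)/(2·19) ≡ 19/7. 7⁻¹ ≡ 9 (mod 31) since 7·9 = 63 ≡ 1, so λ ≡ 19·9 ≡ 16.
  x = λ² - 30 - 30 = 256 - 60 ≡ 10; y = λ·(30 - 10) - 19 ≡ 22. → (10, 22)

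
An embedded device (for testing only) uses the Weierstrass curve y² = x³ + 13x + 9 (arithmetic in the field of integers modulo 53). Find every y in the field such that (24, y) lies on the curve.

x³ + 13x + 9 = 14145 ≡ 47 (mod 53).
Square roots of 47 mod 53: 10 and 43 (since 10² = 100 ≡ 47).

10, 43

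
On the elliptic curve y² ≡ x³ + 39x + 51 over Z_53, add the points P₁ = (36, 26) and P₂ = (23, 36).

(4, 35)

(36, 26) + (23, 36). λ = (36 - 26)/(23 - 36) ≡ 10/40 mod 53. 40⁻¹ ≡ 4 (mod 53), so λ ≡ 40.
  x = λ² - 36 - 23 = 1600 - 59 ≡ 4; y = λ·(36 - 4) - 26 ≡ 35. → (4, 35)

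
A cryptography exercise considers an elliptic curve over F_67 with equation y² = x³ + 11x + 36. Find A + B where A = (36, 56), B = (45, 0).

(9, 44)

(36, 56) + (45, 0). λ = (0 - 56)/(45 - 36) ≡ 11/9 mod 67. 9⁻¹ ≡ 15 (mod 67) since 9·15 = 135 ≡ 1, so λ ≡ 31.
  x = λ² - 36 - 45 = 961 - 81 ≡ 9; y = λ·(36 - 9) - 56 ≡ 44. → (9, 44)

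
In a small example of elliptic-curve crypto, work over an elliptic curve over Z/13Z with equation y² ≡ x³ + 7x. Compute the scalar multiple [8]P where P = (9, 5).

Double-and-add on 8 = (1000)₂. Start with P = (9, 5) for the leading 1-bit.
double: tangent at (9, 5): λ = (3·9² + 7)/(2·5) ≡ 3/10. 10⁻¹ ≡ 4 (mod 13), so λ ≡ 3·4 ≡ 12.
  x = λ² - 9 - 9 = 144 - 18 ≡ 9; y = λ·(9 - 9) - 5 ≡ 8. → (9, 8)
double: tangent at (9, 8): λ = (3·9² + 7)/(2·8) ≡ 3/3. 3⁻¹ ≡ 9 (mod 13) since 3·9 = 27 ≡ 1, so λ ≡ 3·9 ≡ 1.
  x = λ² - 9 - 9 = 1 - 18 ≡ 9; y = λ·(9 - 9) - 8 ≡ 5. → (9, 5)
double: tangent at (9, 5): λ = (3·9² + 7)/(2·5) ≡ 3/10. 10⁻¹ ≡ 4 (mod 13), so λ ≡ 3·4 ≡ 12.
  x = λ² - 9 - 9 = 144 - 18 ≡ 9; y = λ·(9 - 9) - 5 ≡ 8. → (9, 8)

(9, 8)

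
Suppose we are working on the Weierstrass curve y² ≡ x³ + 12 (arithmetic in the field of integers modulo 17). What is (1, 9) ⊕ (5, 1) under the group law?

(1, 9) + (5, 1). λ = (1 - 9)/(5 - 1) ≡ 9/4 mod 17. 4⁻¹ ≡ 13 (mod 17) since 4·13 = 52 ≡ 1, so λ ≡ 15.
  x = λ² - 1 - 5 = 225 - 6 ≡ 15; y = λ·(1 - 15) - 9 ≡ 2. → (15, 2)

(15, 2)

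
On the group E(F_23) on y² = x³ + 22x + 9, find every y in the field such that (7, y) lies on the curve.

x³ + 22x + 9 = 506 ≡ 0 (mod 23).
Only y = 0 satisfies y² ≡ 0.

0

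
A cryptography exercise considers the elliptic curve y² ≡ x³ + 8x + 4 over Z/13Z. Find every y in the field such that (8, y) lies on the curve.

x³ + 8x + 4 = 580 ≡ 8 (mod 13).
8 is a non-residue mod 13; no y exists.

none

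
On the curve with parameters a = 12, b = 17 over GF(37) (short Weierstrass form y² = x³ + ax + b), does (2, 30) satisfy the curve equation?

yes

y² = 30² ≡ 12; x³ + 12x + 17 = 49 ≡ 12 (mod 37). 12 = 12.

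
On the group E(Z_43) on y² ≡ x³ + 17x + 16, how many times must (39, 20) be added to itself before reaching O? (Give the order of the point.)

2P: tangent at (39, 20): λ = (3·39² + 17)/(2·20) ≡ 22/40. 40⁻¹ ≡ 14 (mod 43), so λ ≡ 22·14 ≡ 7.
  x = λ² - 39 - 39 = 49 - 78 ≡ 14; y = λ·(39 - 14) - 20 ≡ 26. → (14, 26)
3P: (14, 26) + (39, 20). λ = (20 - 26)/(39 - 14) ≡ 37/25 mod 43. 25⁻¹ ≡ 31 (mod 43), so λ ≡ 29.
  x = λ² - 14 - 39 = 841 - 53 ≡ 14; y = λ·(14 - 14) - 26 ≡ 17. → (14, 17)
4P: (14, 17) + (39, 20). λ = (20 - 17)/(39 - 14) ≡ 3/25 mod 43. 25⁻¹ ≡ 31 (mod 43) since 25·31 = 775 ≡ 1, so λ ≡ 7.
  x = λ² - 14 - 39 = 49 - 53 ≡ 39; y = λ·(14 - 39) - 17 ≡ 23. → (39, 23)
5P: (39, 23) + (39, 20): same x and y₁ ≡ -y₂, so the sum is O.
5P = O, so the order is 5.

5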